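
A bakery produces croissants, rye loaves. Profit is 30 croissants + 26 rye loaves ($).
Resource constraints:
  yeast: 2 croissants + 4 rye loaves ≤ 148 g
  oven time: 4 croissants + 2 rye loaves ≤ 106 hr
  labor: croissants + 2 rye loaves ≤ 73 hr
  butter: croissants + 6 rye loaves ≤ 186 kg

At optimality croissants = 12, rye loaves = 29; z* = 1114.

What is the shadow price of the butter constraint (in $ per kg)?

Check each constraint at x*: yeast 140/148 (slack 8); oven time 106/106 (tight); labor 70/73 (slack 3); butter 186/186 (tight).
Since yeast, labor are not tight, their duals are 0.
From A_Bᵀ y = c: 4·y_oven time + 1·y_butter = 30; 2·y_oven time + 6·y_butter = 26.
→ y_oven time = 7 and y_butter = 2.
Shadow price of butter = 2.

2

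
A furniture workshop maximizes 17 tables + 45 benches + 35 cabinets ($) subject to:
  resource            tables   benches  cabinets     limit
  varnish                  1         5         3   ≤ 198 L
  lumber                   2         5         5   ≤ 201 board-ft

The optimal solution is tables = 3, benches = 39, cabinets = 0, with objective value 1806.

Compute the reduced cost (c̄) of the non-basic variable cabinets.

-8

At the optimum: varnish uses 198 of 198 (binding); lumber uses 201 of 201 (binding).
From A_Bᵀ y = c: 1·y_varnish + 2·y_lumber = 17; 5·y_varnish + 5·y_lumber = 45.
Solving: y_varnish = 1, y_lumber = 8.
Reduced cost of cabinets: c₃ − yᵀa₃ = 35 − (1·3 + 8·5) = 35 − 43 = -8.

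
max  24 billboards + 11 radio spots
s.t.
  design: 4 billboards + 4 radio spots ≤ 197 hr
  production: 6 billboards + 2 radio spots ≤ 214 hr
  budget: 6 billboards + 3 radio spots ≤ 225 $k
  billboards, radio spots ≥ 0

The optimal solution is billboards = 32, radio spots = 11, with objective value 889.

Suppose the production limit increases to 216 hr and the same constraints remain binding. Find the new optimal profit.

Check each constraint at x*: design 172/197 (slack 25); production 214/214 (tight); budget 225/225 (tight).
Slack constraints have shadow price 0 (complementary slackness).
The binding rows give the dual system: 6·y_production + 6·y_budget = 24 and 2·y_production + 3·y_budget = 11.
→ y_production = 1 and y_budget = 3.
Δz = y_production·Δb = 1 × (2) = 2, so new z* = 889 + 2 = 891.

891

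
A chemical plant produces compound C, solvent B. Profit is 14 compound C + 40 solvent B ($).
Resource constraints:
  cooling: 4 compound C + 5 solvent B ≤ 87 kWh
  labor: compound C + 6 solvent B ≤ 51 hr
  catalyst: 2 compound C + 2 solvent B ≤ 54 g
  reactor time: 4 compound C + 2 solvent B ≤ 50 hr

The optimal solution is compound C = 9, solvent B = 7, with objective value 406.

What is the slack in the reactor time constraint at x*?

0

reactor time used = 4·9 + 2·7 = 50; slack = 50 − 50 = 0.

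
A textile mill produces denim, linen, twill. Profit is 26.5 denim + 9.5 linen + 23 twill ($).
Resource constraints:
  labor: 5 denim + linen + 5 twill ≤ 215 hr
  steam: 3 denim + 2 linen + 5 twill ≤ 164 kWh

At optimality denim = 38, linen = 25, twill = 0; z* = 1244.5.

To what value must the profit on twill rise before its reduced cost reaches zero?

32.5

Check each constraint at x*: labor 215/215 (tight); steam 164/164 (tight).
From A_Bᵀ y = c: 5·y_labor + 3·y_steam = 26.5; 1·y_labor + 2·y_steam = 9.5.
This yields shadow prices y_labor = 3.5, y_steam = 3.
twill enters the basis when its profit ≥ yᵀa₃ = 3.5·5 + 3·5 = 32.5.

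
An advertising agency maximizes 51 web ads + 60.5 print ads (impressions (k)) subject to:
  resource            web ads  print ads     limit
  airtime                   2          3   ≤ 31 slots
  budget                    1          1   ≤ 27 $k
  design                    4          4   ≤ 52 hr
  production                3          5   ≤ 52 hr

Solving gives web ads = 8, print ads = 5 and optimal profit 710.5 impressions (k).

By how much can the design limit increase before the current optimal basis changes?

Binding constraints: airtime, design. The basis is B = [[2,3],[4,4]] with det -4.
Per unit increase in design, x* moves by d = (0.75, -0.5).
The basis stays optimal until print ads reaches 0; allowable increase = 10 hr.

10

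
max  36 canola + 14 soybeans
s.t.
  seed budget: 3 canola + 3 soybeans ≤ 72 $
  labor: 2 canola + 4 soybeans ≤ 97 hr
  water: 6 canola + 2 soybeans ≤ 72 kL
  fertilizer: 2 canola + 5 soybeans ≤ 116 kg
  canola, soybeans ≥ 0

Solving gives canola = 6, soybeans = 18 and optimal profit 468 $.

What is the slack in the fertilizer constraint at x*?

14

fertilizer used = 2·6 + 5·18 = 102; slack = 116 − 102 = 14.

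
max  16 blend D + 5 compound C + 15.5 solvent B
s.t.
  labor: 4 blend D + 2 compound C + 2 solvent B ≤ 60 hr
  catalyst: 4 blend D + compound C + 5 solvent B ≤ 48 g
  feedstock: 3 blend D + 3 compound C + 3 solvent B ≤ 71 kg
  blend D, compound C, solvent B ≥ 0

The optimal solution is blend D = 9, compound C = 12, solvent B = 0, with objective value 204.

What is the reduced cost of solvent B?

At the optimum: labor uses 60 of 60 (binding); catalyst uses 48 of 48 (binding); feedstock uses 63 of 71 (slack = 8).
By complementary slackness, y = 0 for the non-binding constraint.
Dual feasibility on the basic columns requires 4·y_labor + 4·y_catalyst = 16, 2·y_labor + 1·y_catalyst = 5.
Solving: y_labor = 1, y_catalyst = 3.
Reduced cost of solvent B: c₃ − yᵀa₃ = 15.5 − (1·2 + 3·5) = 15.5 − 17 = -1.5.

-1.5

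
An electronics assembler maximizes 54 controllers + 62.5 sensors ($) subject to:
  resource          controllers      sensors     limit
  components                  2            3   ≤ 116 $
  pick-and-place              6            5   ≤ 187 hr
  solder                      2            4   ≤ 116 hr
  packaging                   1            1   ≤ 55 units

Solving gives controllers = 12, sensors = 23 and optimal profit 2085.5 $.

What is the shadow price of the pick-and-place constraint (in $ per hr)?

Check each constraint at x*: components 93/116 (slack 23); pick-and-place 187/187 (tight); solder 116/116 (tight); packaging 35/55 (slack 20).
Since components, packaging are not tight, their duals are 0.
The binding rows give the dual system: 6·y_pick-and-place + 2·y_solder = 54 and 5·y_pick-and-place + 4·y_solder = 62.5.
Solving: y_pick-and-place = 6.5, y_solder = 7.5.
Shadow price of pick-and-place = 6.5.

6.5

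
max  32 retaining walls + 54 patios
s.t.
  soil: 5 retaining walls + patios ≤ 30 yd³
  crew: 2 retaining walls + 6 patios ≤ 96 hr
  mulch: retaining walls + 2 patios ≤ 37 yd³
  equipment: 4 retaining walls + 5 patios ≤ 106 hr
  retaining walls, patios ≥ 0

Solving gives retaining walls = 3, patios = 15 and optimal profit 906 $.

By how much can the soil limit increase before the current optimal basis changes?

Binding constraints: soil, crew. The basis is B = [[5,1],[2,6]] with det 28.
Per unit increase in soil, x* moves by d = (0.2143, -0.0714).
The basis stays optimal until equipment becomes binding; allowable increase = 38 yd³.

38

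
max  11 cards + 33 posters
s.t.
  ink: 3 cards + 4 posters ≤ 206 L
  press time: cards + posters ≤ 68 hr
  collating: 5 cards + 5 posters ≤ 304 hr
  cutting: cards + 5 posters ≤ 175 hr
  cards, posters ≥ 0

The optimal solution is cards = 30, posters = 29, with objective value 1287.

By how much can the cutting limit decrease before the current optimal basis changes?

Binding constraints: ink, cutting. The basis is B = [[3,4],[1,5]] with det 11.
Per unit decrease in cutting, x* moves by d = (0.3636, -0.2727).
The basis stays optimal until collating becomes binding; allowable decrease = 19.8 hr.

19.8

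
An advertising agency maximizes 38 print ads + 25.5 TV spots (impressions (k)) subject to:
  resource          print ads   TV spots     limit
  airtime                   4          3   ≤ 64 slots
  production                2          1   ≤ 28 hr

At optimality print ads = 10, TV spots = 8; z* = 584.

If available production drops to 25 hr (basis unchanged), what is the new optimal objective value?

Both airtime and production are binding at x*.
The binding rows give the dual system: 4·y_airtime + 2·y_production = 38 and 3·y_airtime + 1·y_production = 25.5.
→ y_airtime = 6.5 and y_production = 6.
Δz = y_production·Δb = 6 × (-3) = -18, so new z* = 584 − 18 = 566.

566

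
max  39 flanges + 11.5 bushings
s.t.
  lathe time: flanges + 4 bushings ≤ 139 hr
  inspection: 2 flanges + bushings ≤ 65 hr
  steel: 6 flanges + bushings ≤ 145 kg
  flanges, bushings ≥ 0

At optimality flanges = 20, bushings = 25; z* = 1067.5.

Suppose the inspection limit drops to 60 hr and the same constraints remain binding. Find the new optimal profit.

1030

Binding: inspection and steel. Non-binding: lathe time (19 unused).
Slack constraints have shadow price 0 (complementary slackness).
The binding rows give the dual system: 2·y_inspection + 6·y_steel = 39 and 1·y_inspection + 1·y_steel = 11.5.
Solving: y_inspection = 7.5, y_steel = 4.
Δz = y_inspection·Δb = 7.5 × (-5) = -37.5, so new z* = 1067.5 − 37.5 = 1030.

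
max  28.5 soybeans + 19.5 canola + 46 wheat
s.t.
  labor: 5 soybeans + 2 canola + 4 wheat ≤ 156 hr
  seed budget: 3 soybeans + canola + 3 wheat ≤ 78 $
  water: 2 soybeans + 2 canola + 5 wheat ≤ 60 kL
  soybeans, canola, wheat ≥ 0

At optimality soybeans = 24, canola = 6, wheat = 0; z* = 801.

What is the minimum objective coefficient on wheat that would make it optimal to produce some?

51

Binding: seed budget and water. Non-binding: labor (24 unused).
By complementary slackness, y = 0 for the non-binding constraint.
From A_Bᵀ y = c: 3·y_seed budget + 2·y_water = 28.5; 1·y_seed budget + 2·y_water = 19.5.
This yields shadow prices y_seed budget = 4.5, y_water = 7.5.
wheat enters the basis when its profit ≥ yᵀa₃ = 4.5·3 + 7.5·5 = 51.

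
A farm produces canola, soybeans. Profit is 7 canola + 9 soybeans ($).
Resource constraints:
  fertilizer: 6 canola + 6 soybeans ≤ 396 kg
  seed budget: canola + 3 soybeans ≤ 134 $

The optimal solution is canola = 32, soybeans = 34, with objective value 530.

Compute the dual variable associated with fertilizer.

Both fertilizer and seed budget are binding at x*.
Dual feasibility on the basic columns requires 6·y_fertilizer + 1·y_seed budget = 7, 6·y_fertilizer + 3·y_seed budget = 9.
This yields shadow prices y_fertilizer = 1, y_seed budget = 1.
Shadow price of fertilizer = 1.

1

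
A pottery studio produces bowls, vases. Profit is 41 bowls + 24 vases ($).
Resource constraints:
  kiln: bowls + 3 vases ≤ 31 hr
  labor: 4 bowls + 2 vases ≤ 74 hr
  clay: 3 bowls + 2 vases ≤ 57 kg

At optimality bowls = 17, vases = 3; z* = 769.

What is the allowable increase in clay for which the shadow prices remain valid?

1

Binding constraints: labor, clay. The basis is B = [[4,2],[3,2]] with det 2.
Per unit increase in clay, x* moves by d = (-1, 2).
The basis stays optimal until kiln becomes binding; allowable increase = 1 kg.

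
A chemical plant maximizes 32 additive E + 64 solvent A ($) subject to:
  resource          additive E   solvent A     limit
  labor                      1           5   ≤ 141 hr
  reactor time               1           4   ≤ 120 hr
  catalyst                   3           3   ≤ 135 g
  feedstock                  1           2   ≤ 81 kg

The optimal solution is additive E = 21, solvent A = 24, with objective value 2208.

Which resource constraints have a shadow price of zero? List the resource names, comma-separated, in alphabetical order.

labor: 141/141 (binding)
reactor time: 117/120 (slack 3)
catalyst: 135/135 (binding)
feedstock: 69/81 (slack 12)
By complementary slackness, a constraint with positive slack has shadow price 0 → feedstock, reactor time.

feedstock, reactor time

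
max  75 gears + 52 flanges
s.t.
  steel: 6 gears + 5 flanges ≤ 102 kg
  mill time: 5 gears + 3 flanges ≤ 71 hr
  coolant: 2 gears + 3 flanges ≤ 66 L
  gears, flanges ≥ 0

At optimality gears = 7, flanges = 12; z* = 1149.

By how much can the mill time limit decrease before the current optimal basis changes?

Binding constraints: steel, mill time. The basis is B = [[6,5],[5,3]] with det -7.
Per unit decrease in mill time, x* moves by d = (-0.7143, 0.8571).
The basis stays optimal until gears reaches 0; allowable decrease = 9.8 hr.

9.8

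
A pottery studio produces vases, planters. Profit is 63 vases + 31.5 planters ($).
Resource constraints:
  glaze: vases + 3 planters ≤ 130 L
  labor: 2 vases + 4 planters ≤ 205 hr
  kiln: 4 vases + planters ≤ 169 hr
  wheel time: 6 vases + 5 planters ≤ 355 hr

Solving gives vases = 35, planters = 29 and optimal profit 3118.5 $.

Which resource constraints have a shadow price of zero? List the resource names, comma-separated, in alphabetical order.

glaze: 122/130 (slack 8)
labor: 186/205 (slack 19)
kiln: 169/169 (binding)
wheel time: 355/355 (binding)
By complementary slackness, a constraint with positive slack has shadow price 0 → glaze, labor.

glaze, labor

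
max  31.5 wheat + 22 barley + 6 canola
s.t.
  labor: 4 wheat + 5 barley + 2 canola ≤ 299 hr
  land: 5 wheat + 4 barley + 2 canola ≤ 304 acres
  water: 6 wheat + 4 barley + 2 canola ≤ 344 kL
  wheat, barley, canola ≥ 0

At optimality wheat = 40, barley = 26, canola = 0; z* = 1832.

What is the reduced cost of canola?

-5

Binding: land and water. Non-binding: labor (9 unused).
Since labor is not tight, its dual is 0.
Dual feasibility on the basic columns requires 5·y_land + 6·y_water = 31.5, 4·y_land + 4·y_water = 22.
Solving: y_land = 1.5, y_water = 4.
Reduced cost of canola: c₃ − yᵀa₃ = 6 − (1.5·2 + 4·2) = 6 − 11 = -5.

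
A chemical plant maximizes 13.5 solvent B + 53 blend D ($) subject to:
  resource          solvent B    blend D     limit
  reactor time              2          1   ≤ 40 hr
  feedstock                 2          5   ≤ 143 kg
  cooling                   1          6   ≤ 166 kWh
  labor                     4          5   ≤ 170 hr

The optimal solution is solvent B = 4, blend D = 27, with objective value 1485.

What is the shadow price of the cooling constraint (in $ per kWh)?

At the optimum: reactor time uses 35 of 40 (slack = 5); feedstock uses 143 of 143 (binding); cooling uses 166 of 166 (binding); labor uses 151 of 170 (slack = 19).
Since reactor time, labor are not tight, their duals are 0.
From A_Bᵀ y = c: 2·y_feedstock + 1·y_cooling = 13.5; 5·y_feedstock + 6·y_cooling = 53.
This yields shadow prices y_feedstock = 4, y_cooling = 5.5.
Shadow price of cooling = 5.5.

5.5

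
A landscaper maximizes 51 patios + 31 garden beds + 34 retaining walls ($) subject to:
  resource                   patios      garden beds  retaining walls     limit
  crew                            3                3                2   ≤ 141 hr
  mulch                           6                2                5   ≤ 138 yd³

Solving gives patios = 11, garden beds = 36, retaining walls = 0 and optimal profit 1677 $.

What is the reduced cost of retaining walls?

-5

Both crew and mulch are binding at x*.
Dual feasibility on the basic columns requires 3·y_crew + 6·y_mulch = 51, 3·y_crew + 2·y_mulch = 31.
→ y_crew = 7 and y_mulch = 5.
Reduced cost of retaining walls: c₃ − yᵀa₃ = 34 − (7·2 + 5·5) = 34 − 39 = -5.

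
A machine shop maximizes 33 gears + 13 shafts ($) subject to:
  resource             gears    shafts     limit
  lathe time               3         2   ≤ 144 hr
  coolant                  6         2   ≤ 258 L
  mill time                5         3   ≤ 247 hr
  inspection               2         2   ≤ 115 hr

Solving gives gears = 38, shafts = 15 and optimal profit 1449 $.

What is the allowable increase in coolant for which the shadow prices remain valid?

30

Binding constraints: lathe time, coolant. The basis is B = [[3,2],[6,2]] with det -6.
Per unit increase in coolant, x* moves by d = (0.3333, -0.5).
The basis stays optimal until shafts reaches 0; allowable increase = 30 L.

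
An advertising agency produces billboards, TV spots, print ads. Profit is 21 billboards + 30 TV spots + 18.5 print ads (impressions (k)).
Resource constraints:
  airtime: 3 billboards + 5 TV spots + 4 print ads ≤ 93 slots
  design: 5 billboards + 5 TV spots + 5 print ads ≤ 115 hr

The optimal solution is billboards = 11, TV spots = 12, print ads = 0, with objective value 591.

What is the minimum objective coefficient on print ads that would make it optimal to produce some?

25.5

Both airtime and design are binding at x*.
From A_Bᵀ y = c: 3·y_airtime + 5·y_design = 21; 5·y_airtime + 5·y_design = 30.
This yields shadow prices y_airtime = 4.5, y_design = 1.5.
print ads enters the basis when its profit ≥ yᵀa₃ = 4.5·4 + 1.5·5 = 25.5.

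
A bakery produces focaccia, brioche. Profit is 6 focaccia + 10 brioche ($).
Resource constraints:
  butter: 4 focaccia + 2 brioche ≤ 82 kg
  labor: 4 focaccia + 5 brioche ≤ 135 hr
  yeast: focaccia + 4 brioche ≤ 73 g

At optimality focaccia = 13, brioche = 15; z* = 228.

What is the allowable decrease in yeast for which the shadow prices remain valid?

Binding constraints: butter, yeast. The basis is B = [[4,2],[1,4]] with det 14.
Per unit decrease in yeast, x* moves by d = (0.1429, -0.2857).
The basis stays optimal until brioche reaches 0; allowable decrease = 52.5 g.

52.5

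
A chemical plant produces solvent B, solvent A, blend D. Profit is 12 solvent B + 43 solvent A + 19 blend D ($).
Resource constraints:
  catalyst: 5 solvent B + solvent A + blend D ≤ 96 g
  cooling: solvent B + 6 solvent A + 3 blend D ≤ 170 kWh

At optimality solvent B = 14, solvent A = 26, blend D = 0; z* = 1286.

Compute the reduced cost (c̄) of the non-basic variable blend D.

-3

Check each constraint at x*: catalyst 96/96 (tight); cooling 170/170 (tight).
The binding rows give the dual system: 5·y_catalyst + 1·y_cooling = 12 and 1·y_catalyst + 6·y_cooling = 43.
This yields shadow prices y_catalyst = 1, y_cooling = 7.
Reduced cost of blend D: c₃ − yᵀa₃ = 19 − (1·1 + 7·3) = 19 − 22 = -3.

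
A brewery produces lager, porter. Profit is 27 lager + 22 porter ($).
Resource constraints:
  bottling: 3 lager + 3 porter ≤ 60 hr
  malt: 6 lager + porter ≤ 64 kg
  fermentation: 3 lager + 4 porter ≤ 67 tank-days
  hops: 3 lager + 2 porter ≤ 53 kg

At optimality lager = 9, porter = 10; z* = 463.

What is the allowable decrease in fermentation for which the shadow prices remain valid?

35

Binding constraints: malt, fermentation. The basis is B = [[6,1],[3,4]] with det 21.
Per unit decrease in fermentation, x* moves by d = (0.0476, -0.2857).
The basis stays optimal until porter reaches 0; allowable decrease = 35 tank-days.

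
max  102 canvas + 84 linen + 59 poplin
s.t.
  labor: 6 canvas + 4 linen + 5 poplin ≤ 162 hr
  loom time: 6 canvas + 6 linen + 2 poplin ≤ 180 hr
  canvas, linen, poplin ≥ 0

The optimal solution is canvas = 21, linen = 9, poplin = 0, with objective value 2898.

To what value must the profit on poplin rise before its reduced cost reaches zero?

At the optimum: labor uses 162 of 162 (binding); loom time uses 180 of 180 (binding).
Dual feasibility on the basic columns requires 6·y_labor + 6·y_loom time = 102, 4·y_labor + 6·y_loom time = 84.
Solving: y_labor = 9, y_loom time = 8.
poplin enters the basis when its profit ≥ yᵀa₃ = 9·5 + 8·2 = 61.

61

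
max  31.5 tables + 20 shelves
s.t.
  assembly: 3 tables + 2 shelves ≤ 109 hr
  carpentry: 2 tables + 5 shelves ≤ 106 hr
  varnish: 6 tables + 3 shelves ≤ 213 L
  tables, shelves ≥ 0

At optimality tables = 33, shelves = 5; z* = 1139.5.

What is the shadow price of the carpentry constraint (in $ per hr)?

At the optimum: assembly uses 109 of 109 (binding); carpentry uses 91 of 106 (slack = 15); varnish uses 213 of 213 (binding).
Since carpentry is not tight, its dual is 0.
From A_Bᵀ y = c: 3·y_assembly + 6·y_varnish = 31.5; 2·y_assembly + 3·y_varnish = 20.
Solving: y_assembly = 8.5, y_varnish = 1.
Shadow price of carpentry = 0.

0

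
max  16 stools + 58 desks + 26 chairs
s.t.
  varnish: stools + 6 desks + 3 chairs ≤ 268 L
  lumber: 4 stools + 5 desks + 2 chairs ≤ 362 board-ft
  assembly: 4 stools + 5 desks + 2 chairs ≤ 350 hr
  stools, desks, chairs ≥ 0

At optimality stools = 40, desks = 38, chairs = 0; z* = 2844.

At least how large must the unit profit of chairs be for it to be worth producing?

At the optimum: varnish uses 268 of 268 (binding); lumber uses 350 of 362 (slack = 12); assembly uses 350 of 350 (binding).
Since lumber is not tight, its dual is 0.
The binding rows give the dual system: 1·y_varnish + 4·y_assembly = 16 and 6·y_varnish + 5·y_assembly = 58.
This yields shadow prices y_varnish = 8, y_assembly = 2.
chairs enters the basis when its profit ≥ yᵀa₃ = 8·3 + 2·2 = 28.

28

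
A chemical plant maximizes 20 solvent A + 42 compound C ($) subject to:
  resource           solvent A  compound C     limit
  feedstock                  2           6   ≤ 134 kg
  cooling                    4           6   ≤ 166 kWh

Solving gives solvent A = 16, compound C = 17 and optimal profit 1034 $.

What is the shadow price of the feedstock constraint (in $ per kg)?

4

At the optimum: feedstock uses 134 of 134 (binding); cooling uses 166 of 166 (binding).
Dual feasibility on the basic columns requires 2·y_feedstock + 4·y_cooling = 20, 6·y_feedstock + 6·y_cooling = 42.
This yields shadow prices y_feedstock = 4, y_cooling = 3.
Shadow price of feedstock = 4.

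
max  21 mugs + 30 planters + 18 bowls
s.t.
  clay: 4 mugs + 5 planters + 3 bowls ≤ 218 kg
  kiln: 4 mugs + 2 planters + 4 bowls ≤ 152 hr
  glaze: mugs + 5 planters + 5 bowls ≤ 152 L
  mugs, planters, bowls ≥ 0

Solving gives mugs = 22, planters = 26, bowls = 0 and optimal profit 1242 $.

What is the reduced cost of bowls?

Check each constraint at x*: clay 218/218 (tight); kiln 140/152 (slack 12); glaze 152/152 (tight).
Slack constraints have shadow price 0 (complementary slackness).
The binding rows give the dual system: 4·y_clay + 1·y_glaze = 21 and 5·y_clay + 5·y_glaze = 30.
Solving: y_clay = 5, y_glaze = 1.
Reduced cost of bowls: c₃ − yᵀa₃ = 18 − (5·3 + 1·5) = 18 − 20 = -2.

-2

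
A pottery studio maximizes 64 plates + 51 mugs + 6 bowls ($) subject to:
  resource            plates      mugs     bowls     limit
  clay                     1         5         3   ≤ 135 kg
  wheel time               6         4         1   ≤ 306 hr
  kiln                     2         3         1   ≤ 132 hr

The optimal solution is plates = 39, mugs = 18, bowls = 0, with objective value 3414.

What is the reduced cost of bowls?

At the optimum: clay uses 129 of 135 (slack = 6); wheel time uses 306 of 306 (binding); kiln uses 132 of 132 (binding).
By complementary slackness, y = 0 for the non-binding constraint.
The binding rows give the dual system: 6·y_wheel time + 2·y_kiln = 64 and 4·y_wheel time + 3·y_kiln = 51.
Solving: y_wheel time = 9, y_kiln = 5.
Reduced cost of bowls: c₃ − yᵀa₃ = 6 − (9·1 + 5·1) = 6 − 14 = -8.

-8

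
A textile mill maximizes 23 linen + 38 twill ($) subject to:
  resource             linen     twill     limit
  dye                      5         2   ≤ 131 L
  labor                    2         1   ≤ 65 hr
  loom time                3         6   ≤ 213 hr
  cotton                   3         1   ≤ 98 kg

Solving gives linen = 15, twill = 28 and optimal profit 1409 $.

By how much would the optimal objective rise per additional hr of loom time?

6

Check each constraint at x*: dye 131/131 (tight); labor 58/65 (slack 7); loom time 213/213 (tight); cotton 73/98 (slack 25).
Since labor, cotton are not tight, their duals are 0.
The binding rows give the dual system: 5·y_dye + 3·y_loom time = 23 and 2·y_dye + 6·y_loom time = 38.
This yields shadow prices y_dye = 1, y_loom time = 6.
Shadow price of loom time = 6.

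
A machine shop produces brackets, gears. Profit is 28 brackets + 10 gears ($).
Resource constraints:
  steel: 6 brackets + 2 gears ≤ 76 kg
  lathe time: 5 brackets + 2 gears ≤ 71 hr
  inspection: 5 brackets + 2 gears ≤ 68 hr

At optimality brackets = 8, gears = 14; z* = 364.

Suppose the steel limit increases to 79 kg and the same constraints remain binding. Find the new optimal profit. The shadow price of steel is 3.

373

Δb = 3, so new z* = 364 + (3)·(3) = 364 + 9 = 373.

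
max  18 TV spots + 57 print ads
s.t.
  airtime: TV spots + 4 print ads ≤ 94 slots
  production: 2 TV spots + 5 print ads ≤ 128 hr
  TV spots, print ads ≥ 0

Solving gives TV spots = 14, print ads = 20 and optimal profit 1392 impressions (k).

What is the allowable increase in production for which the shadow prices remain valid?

Binding constraints: airtime, production. The basis is B = [[1,4],[2,5]] with det -3.
Per unit increase in production, x* moves by d = (1.3333, -0.3333).
The basis stays optimal until print ads reaches 0; allowable increase = 60 hr.

60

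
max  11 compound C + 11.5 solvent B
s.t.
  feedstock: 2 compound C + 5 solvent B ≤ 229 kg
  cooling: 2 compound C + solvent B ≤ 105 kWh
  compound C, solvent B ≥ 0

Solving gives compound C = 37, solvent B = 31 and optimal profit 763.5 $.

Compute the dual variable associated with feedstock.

At the optimum: feedstock uses 229 of 229 (binding); cooling uses 105 of 105 (binding).
From A_Bᵀ y = c: 2·y_feedstock + 2·y_cooling = 11; 5·y_feedstock + 1·y_cooling = 11.5.
This yields shadow prices y_feedstock = 1.5, y_cooling = 4.
Shadow price of feedstock = 1.5.

1.5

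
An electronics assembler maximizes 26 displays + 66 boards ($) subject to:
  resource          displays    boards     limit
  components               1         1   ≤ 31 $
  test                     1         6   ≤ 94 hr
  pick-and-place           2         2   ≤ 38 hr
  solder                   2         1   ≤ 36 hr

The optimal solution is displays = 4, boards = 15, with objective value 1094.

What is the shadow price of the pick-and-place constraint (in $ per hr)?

At the optimum: components uses 19 of 31 (slack = 12); test uses 94 of 94 (binding); pick-and-place uses 38 of 38 (binding); solder uses 23 of 36 (slack = 13).
Since components, solder are not tight, their duals are 0.
Dual feasibility on the basic columns requires 1·y_test + 2·y_pick-and-place = 26, 6·y_test + 2·y_pick-and-place = 66.
This yields shadow prices y_test = 8, y_pick-and-place = 9.
Shadow price of pick-and-place = 9.

9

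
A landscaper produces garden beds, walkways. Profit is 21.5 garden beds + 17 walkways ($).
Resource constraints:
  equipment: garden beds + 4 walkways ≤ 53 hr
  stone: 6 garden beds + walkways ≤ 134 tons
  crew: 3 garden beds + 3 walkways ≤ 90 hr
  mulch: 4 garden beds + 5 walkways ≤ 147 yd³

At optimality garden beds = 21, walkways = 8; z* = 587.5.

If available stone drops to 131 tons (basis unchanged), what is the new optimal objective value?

At the optimum: equipment uses 53 of 53 (binding); stone uses 134 of 134 (binding); crew uses 87 of 90 (slack = 3); mulch uses 124 of 147 (slack = 23).
Since crew, mulch are not tight, their duals are 0.
The binding rows give the dual system: 1·y_equipment + 6·y_stone = 21.5 and 4·y_equipment + 1·y_stone = 17.
→ y_equipment = 3.5 and y_stone = 3.
Δz = y_stone·Δb = 3 × (-3) = -9, so new z* = 587.5 − 9 = 578.5.

578.5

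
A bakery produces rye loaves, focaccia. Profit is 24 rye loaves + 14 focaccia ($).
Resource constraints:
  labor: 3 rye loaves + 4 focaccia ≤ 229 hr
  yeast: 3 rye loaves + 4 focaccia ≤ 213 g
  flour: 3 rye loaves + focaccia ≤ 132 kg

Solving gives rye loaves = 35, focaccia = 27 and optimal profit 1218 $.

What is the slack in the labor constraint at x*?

labor used = 3·35 + 4·27 = 213; slack = 229 − 213 = 16.

16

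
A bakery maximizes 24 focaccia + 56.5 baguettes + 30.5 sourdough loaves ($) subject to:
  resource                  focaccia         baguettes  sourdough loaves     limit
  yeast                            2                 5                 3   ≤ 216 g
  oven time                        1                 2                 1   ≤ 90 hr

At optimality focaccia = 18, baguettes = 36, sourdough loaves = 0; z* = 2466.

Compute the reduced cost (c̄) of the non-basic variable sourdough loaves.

-2

Both yeast and oven time are binding at x*.
The binding rows give the dual system: 2·y_yeast + 1·y_oven time = 24 and 5·y_yeast + 2·y_oven time = 56.5.
→ y_yeast = 8.5 and y_oven time = 7.
Reduced cost of sourdough loaves: c₃ − yᵀa₃ = 30.5 − (8.5·3 + 7·1) = 30.5 − 32.5 = -2.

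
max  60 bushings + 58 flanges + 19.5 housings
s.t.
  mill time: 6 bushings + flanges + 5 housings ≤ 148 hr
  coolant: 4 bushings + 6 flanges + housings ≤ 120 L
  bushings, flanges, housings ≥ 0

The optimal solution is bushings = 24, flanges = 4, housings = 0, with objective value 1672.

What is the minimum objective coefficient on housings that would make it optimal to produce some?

29

Both mill time and coolant are binding at x*.
From A_Bᵀ y = c: 6·y_mill time + 4·y_coolant = 60; 1·y_mill time + 6·y_coolant = 58.
This yields shadow prices y_mill time = 4, y_coolant = 9.
housings enters the basis when its profit ≥ yᵀa₃ = 4·5 + 9·1 = 29.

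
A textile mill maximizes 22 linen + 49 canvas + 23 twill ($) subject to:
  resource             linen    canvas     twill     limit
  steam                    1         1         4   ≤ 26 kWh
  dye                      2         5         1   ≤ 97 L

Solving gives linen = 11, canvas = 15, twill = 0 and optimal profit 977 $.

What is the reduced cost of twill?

Check each constraint at x*: steam 26/26 (tight); dye 97/97 (tight).
Dual feasibility on the basic columns requires 1·y_steam + 2·y_dye = 22, 1·y_steam + 5·y_dye = 49.
Solving: y_steam = 4, y_dye = 9.
Reduced cost of twill: c₃ − yᵀa₃ = 23 − (4·4 + 9·1) = 23 − 25 = -2.

-2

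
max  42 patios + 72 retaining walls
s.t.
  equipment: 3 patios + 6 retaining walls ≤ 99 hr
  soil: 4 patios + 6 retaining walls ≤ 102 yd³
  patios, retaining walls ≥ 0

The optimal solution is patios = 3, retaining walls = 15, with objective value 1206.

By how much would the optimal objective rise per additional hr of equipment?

6

At the optimum: equipment uses 99 of 99 (binding); soil uses 102 of 102 (binding).
From A_Bᵀ y = c: 3·y_equipment + 4·y_soil = 42; 6·y_equipment + 6·y_soil = 72.
→ y_equipment = 6 and y_soil = 6.
Shadow price of equipment = 6.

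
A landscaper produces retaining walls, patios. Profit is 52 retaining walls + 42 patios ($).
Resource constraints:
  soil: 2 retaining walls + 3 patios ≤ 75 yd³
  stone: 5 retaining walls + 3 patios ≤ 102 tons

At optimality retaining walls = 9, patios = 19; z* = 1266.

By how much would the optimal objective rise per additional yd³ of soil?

6

Both soil and stone are binding at x*.
Dual feasibility on the basic columns requires 2·y_soil + 5·y_stone = 52, 3·y_soil + 3·y_stone = 42.
→ y_soil = 6 and y_stone = 8.
Shadow price of soil = 6.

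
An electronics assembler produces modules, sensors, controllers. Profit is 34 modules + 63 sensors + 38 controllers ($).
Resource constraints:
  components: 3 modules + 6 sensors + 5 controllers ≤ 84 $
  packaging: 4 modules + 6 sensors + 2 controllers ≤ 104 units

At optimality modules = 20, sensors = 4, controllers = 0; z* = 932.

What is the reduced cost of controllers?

At the optimum: components uses 84 of 84 (binding); packaging uses 104 of 104 (binding).
From A_Bᵀ y = c: 3·y_components + 4·y_packaging = 34; 6·y_components + 6·y_packaging = 63.
Solving: y_components = 8, y_packaging = 2.5.
Reduced cost of controllers: c₃ − yᵀa₃ = 38 − (8·5 + 2.5·2) = 38 − 45 = -7.

-7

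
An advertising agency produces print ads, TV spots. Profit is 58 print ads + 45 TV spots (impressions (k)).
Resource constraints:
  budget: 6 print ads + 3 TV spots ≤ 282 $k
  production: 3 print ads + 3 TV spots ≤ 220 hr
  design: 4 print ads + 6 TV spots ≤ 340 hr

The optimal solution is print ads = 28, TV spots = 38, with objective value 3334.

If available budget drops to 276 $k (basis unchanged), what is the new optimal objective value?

Binding: budget and design. Non-binding: production (22 unused).
Slack constraints have shadow price 0 (complementary slackness).
From A_Bᵀ y = c: 6·y_budget + 4·y_design = 58; 3·y_budget + 6·y_design = 45.
→ y_budget = 7 and y_design = 4.
Δz = y_budget·Δb = 7 × (-6) = -42, so new z* = 3334 − 42 = 3292.

3292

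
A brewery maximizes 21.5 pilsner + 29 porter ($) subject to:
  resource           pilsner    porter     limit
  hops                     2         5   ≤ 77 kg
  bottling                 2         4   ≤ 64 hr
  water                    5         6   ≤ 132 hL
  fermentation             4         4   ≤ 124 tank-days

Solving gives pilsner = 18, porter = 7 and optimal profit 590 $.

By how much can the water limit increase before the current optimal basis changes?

24

Binding constraints: bottling, water. The basis is B = [[2,4],[5,6]] with det -8.
Per unit increase in water, x* moves by d = (0.5, -0.25).
The basis stays optimal until fermentation becomes binding; allowable increase = 24 hL.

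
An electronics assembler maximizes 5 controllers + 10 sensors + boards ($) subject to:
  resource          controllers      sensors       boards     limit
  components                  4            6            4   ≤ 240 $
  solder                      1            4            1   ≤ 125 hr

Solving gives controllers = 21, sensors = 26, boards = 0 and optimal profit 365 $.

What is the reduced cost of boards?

-4

Check each constraint at x*: components 240/240 (tight); solder 125/125 (tight).
The binding rows give the dual system: 4·y_components + 1·y_solder = 5 and 6·y_components + 4·y_solder = 10.
→ y_components = 1 and y_solder = 1.
Reduced cost of boards: c₃ − yᵀa₃ = 1 − (1·4 + 1·1) = 1 − 5 = -4.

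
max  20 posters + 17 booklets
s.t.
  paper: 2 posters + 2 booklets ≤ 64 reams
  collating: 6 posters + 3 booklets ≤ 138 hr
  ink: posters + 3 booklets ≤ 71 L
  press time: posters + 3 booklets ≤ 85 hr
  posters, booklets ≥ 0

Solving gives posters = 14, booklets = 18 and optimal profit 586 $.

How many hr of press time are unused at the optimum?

17

press time used = 1·14 + 3·18 = 68; slack = 85 − 68 = 17.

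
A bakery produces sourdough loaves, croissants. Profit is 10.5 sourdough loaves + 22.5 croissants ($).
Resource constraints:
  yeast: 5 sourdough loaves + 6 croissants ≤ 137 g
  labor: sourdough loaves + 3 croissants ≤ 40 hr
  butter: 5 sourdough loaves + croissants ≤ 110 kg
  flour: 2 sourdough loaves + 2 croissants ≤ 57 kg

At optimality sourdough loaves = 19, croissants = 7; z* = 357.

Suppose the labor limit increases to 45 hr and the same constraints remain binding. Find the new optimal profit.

384.5

Binding: yeast and labor. Non-binding: butter (8 unused), flour (5 unused).
Since butter, flour are not tight, their duals are 0.
The binding rows give the dual system: 5·y_yeast + 1·y_labor = 10.5 and 6·y_yeast + 3·y_labor = 22.5.
This yields shadow prices y_yeast = 1, y_labor = 5.5.
Δz = y_labor·Δb = 5.5 × (5) = 27.5, so new z* = 357 + 27.5 = 384.5.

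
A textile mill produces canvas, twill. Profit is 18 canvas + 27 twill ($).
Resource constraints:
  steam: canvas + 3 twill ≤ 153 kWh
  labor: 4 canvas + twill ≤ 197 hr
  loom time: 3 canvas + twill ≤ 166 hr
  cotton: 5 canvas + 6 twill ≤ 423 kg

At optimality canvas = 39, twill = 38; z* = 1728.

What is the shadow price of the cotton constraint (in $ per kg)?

Binding: steam and cotton. Non-binding: labor (3 unused), loom time (11 unused).
By complementary slackness, y = 0 for the non-binding constraints.
Dual feasibility on the basic columns requires 1·y_steam + 5·y_cotton = 18, 3·y_steam + 6·y_cotton = 27.
→ y_steam = 3 and y_cotton = 3.
Shadow price of cotton = 3.

3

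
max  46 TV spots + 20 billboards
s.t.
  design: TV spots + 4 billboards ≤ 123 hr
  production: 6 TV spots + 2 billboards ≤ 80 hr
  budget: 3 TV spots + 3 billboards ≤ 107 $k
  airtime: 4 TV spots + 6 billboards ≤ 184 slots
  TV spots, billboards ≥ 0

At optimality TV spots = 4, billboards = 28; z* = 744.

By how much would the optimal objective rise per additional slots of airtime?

At the optimum: design uses 116 of 123 (slack = 7); production uses 80 of 80 (binding); budget uses 96 of 107 (slack = 11); airtime uses 184 of 184 (binding).
Slack constraints have shadow price 0 (complementary slackness).
The binding rows give the dual system: 6·y_production + 4·y_airtime = 46 and 2·y_production + 6·y_airtime = 20.
Solving: y_production = 7, y_airtime = 1.
Shadow price of airtime = 1.

1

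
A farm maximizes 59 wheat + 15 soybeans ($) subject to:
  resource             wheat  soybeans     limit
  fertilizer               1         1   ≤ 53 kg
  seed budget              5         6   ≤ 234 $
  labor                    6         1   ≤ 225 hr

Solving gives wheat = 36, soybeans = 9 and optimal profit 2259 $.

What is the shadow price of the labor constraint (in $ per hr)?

9

Binding: seed budget and labor. Non-binding: fertilizer (8 unused).
Since fertilizer is not tight, its dual is 0.
Dual feasibility on the basic columns requires 5·y_seed budget + 6·y_labor = 59, 6·y_seed budget + 1·y_labor = 15.
Solving: y_seed budget = 1, y_labor = 9.
Shadow price of labor = 9.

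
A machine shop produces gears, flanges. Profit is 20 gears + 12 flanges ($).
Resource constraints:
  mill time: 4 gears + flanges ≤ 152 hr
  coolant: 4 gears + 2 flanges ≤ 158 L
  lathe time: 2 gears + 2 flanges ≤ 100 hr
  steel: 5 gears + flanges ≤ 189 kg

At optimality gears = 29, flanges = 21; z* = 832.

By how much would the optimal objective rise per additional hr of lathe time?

Check each constraint at x*: mill time 137/152 (slack 15); coolant 158/158 (tight); lathe time 100/100 (tight); steel 166/189 (slack 23).
Since mill time, steel are not tight, their duals are 0.
The binding rows give the dual system: 4·y_coolant + 2·y_lathe time = 20 and 2·y_coolant + 2·y_lathe time = 12.
Solving: y_coolant = 4, y_lathe time = 2.
Shadow price of lathe time = 2.

2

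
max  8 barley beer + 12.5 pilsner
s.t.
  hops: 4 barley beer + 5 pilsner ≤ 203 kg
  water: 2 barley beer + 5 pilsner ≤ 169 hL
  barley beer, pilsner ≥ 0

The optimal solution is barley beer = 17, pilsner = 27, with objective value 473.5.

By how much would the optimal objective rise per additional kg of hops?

1.5

Check each constraint at x*: hops 203/203 (tight); water 169/169 (tight).
From A_Bᵀ y = c: 4·y_hops + 2·y_water = 8; 5·y_hops + 5·y_water = 12.5.
Solving: y_hops = 1.5, y_water = 1.
Shadow price of hops = 1.5.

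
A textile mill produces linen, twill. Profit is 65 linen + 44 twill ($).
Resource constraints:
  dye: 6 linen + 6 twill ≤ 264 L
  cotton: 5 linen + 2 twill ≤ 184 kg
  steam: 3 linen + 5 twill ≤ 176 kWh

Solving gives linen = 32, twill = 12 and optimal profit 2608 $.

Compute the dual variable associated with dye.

At the optimum: dye uses 264 of 264 (binding); cotton uses 184 of 184 (binding); steam uses 156 of 176 (slack = 20).
Slack constraints have shadow price 0 (complementary slackness).
Dual feasibility on the basic columns requires 6·y_dye + 5·y_cotton = 65, 6·y_dye + 2·y_cotton = 44.
This yields shadow prices y_dye = 5, y_cotton = 7.
Shadow price of dye = 5.

5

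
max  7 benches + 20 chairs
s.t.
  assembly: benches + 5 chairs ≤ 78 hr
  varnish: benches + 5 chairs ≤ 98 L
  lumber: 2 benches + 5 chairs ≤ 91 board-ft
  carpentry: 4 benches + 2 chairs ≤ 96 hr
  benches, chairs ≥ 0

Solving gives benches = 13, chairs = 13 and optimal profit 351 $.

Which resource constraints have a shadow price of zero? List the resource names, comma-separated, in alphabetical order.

assembly: 78/78 (binding)
varnish: 78/98 (slack 20)
lumber: 91/91 (binding)
carpentry: 78/96 (slack 18)
By complementary slackness, a constraint with positive slack has shadow price 0 → carpentry, varnish.

carpentry, varnish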